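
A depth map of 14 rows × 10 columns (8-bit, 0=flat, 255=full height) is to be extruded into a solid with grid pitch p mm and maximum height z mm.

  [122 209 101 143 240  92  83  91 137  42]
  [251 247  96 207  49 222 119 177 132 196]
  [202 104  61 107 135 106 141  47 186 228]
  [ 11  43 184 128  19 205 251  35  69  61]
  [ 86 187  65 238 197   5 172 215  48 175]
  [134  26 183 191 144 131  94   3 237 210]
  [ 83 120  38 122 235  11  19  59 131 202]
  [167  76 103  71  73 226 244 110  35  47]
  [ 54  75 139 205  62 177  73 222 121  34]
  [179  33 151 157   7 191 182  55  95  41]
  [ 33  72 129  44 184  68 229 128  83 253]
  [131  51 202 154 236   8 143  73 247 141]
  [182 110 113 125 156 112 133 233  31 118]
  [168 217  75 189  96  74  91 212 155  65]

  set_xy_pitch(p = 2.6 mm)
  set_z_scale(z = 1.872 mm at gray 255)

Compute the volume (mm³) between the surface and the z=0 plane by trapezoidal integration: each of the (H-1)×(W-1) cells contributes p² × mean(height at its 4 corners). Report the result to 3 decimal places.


729.470

height_mm = gray/255 × 1.872; cell vol = 2.6² × mean(4 corners)
unit = 2.6² × 1.872 / (4×255) = 0.0124066 mm³ per gray-sum
row 0: Σ corner-gray over 9 cells = 5301  → 65.7673
row 1: Σ corner-gray over 9 cells = 5149  → 63.8815
row 2: Σ corner-gray over 9 cells = 4144  → 51.4129
row 3: Σ corner-gray over 9 cells = 4455  → 55.2714
row 4: Σ corner-gray over 9 cells = 4877  → 60.5069
row 5: Σ corner-gray over 9 cells = 4117  → 51.0779
row 6: Σ corner-gray over 9 cells = 3845  → 47.7033
row 7: Σ corner-gray over 9 cells = 4326  → 53.6709
row 8: Σ corner-gray over 9 cells = 4198  → 52.0829
row 9: Σ corner-gray over 9 cells = 4122  → 51.1400
row 10: Σ corner-gray over 9 cells = 4660  → 57.8147
row 11: Σ corner-gray over 9 cells = 4826  → 59.8742
row 12: Σ corner-gray over 9 cells = 4777  → 59.2663
Σ rows: total corner-gray = 58797  → 729.4702 mm³


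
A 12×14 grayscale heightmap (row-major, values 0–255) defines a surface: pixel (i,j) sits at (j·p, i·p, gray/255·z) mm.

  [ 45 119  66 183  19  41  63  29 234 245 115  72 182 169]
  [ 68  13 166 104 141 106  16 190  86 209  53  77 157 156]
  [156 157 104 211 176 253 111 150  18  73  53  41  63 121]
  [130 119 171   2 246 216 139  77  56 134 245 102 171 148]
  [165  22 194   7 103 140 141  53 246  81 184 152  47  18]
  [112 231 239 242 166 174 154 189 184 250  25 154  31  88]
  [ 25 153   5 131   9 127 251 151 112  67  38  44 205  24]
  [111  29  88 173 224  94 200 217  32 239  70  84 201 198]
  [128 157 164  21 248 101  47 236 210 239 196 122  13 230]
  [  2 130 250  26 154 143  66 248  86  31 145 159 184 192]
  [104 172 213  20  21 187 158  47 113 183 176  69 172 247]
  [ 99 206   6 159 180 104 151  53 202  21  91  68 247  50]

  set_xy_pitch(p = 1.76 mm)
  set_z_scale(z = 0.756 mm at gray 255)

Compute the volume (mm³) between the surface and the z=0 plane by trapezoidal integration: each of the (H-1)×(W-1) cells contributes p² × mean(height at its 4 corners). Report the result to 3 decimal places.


height_mm = gray/255 × 0.756; cell vol = 1.76² × mean(4 corners)
unit = 1.76² × 0.756 / (4×255) = 0.00229587 mm³ per gray-sum
row 0: Σ corner-gray over 13 cells = 5810  → 13.3390
row 1: Σ corner-gray over 13 cells = 5957  → 13.6765
row 2: Σ corner-gray over 13 cells = 6731  → 15.4535
row 3: Σ corner-gray over 13 cells = 6557  → 15.0540
row 4: Σ corner-gray over 13 cells = 7201  → 16.5325
row 5: Σ corner-gray over 13 cells = 6913  → 15.8713
row 6: Σ corner-gray over 13 cells = 6246  → 14.3400
row 7: Σ corner-gray over 13 cells = 7477  → 17.1662
row 8: Σ corner-gray over 13 cells = 7304  → 16.7690
row 9: Σ corner-gray over 13 cells = 6851  → 15.7290
row 10: Σ corner-gray over 13 cells = 6538  → 15.0104
Σ rows: total corner-gray = 73585  → 168.9415 mm³

168.941


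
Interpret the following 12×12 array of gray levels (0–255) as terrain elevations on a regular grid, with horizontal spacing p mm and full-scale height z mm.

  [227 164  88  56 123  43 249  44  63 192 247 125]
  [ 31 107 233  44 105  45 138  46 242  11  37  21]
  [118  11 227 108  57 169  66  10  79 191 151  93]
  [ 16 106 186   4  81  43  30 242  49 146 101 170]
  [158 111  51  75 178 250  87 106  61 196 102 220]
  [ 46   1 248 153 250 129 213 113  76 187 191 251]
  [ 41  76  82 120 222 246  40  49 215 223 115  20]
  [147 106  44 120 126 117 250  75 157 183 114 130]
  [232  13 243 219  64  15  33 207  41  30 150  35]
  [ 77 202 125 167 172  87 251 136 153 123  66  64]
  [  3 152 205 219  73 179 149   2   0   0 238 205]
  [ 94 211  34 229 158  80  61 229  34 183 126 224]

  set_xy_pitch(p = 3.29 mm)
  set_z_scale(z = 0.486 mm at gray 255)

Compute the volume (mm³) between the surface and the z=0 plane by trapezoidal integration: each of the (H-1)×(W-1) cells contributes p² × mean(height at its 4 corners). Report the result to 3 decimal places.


height_mm = gray/255 × 0.486; cell vol = 3.29² × mean(4 corners)
unit = 3.29² × 0.486 / (4×255) = 0.00515737 mm³ per gray-sum
row 0: Σ corner-gray over 11 cells = 4958  → 25.5702
row 1: Σ corner-gray over 11 cells = 4417  → 22.7801
row 2: Σ corner-gray over 11 cells = 4511  → 23.2649
row 3: Σ corner-gray over 11 cells = 4974  → 25.6527
row 4: Σ corner-gray over 11 cells = 6231  → 32.1355
row 5: Σ corner-gray over 11 cells = 6256  → 32.2645
row 6: Σ corner-gray over 11 cells = 5698  → 29.3867
row 7: Σ corner-gray over 11 cells = 5158  → 26.6017
row 8: Σ corner-gray over 11 cells = 5402  → 27.8601
row 9: Σ corner-gray over 11 cells = 5747  → 29.6394
row 10: Σ corner-gray over 11 cells = 5650  → 29.1391
Σ rows: total corner-gray = 59002  → 304.2949 mm³

304.295


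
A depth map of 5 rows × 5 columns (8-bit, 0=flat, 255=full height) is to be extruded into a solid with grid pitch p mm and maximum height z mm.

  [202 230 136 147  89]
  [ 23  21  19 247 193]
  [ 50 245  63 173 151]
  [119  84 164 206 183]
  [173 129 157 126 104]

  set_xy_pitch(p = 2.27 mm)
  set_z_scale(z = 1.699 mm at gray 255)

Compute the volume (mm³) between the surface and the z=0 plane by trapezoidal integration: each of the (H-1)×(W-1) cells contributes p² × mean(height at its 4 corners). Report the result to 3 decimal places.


height_mm = gray/255 × 1.699; cell vol = 2.27² × mean(4 corners)
unit = 2.27² × 1.699 / (4×255) = 0.00858311 mm³ per gray-sum
row 0: Σ corner-gray over 4 cells = 2107  → 18.0846
row 1: Σ corner-gray over 4 cells = 1953  → 16.7628
row 2: Σ corner-gray over 4 cells = 2373  → 20.3677
row 3: Σ corner-gray over 4 cells = 2311  → 19.8356
Σ rows: total corner-gray = 8744  → 75.0508 mm³

75.051


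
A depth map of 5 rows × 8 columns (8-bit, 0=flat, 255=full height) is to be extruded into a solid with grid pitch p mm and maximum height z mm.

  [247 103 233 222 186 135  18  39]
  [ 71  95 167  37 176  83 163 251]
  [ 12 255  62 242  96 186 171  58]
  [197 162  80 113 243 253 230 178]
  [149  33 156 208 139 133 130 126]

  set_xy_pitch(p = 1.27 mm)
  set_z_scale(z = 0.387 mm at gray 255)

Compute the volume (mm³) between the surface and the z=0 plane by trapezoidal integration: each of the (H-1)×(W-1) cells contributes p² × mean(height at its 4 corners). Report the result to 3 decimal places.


10.246

height_mm = gray/255 × 0.387; cell vol = 1.27² × mean(4 corners)
unit = 1.27² × 0.387 / (4×255) = 0.000611953 mm³ per gray-sum
row 0: Σ corner-gray over 7 cells = 3844  → 2.3523
row 1: Σ corner-gray over 7 cells = 3858  → 2.3609
row 2: Σ corner-gray over 7 cells = 4631  → 2.8340
row 3: Σ corner-gray over 7 cells = 4410  → 2.6987
Σ rows: total corner-gray = 16743  → 10.2459 mm³


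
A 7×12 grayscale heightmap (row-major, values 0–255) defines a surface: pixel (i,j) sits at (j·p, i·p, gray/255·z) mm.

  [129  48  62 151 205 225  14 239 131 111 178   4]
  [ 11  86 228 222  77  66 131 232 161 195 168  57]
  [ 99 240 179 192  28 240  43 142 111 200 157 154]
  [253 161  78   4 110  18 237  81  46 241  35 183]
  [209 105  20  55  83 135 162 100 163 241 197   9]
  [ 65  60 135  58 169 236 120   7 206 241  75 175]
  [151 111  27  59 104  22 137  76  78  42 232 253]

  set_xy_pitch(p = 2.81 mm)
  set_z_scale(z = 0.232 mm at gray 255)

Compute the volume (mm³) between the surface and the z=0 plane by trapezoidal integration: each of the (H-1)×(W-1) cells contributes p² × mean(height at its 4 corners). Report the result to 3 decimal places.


61.385

height_mm = gray/255 × 0.232; cell vol = 2.81² × mean(4 corners)
unit = 2.81² × 0.232 / (4×255) = 0.00179598 mm³ per gray-sum
row 0: Σ corner-gray over 11 cells = 6061  → 10.8854
row 1: Σ corner-gray over 11 cells = 6517  → 11.7044
row 2: Σ corner-gray over 11 cells = 5775  → 10.3718
row 3: Σ corner-gray over 11 cells = 5198  → 9.3355
row 4: Σ corner-gray over 11 cells = 5594  → 10.0467
row 5: Σ corner-gray over 11 cells = 5034  → 9.0409
Σ rows: total corner-gray = 34179  → 61.3847 mm³


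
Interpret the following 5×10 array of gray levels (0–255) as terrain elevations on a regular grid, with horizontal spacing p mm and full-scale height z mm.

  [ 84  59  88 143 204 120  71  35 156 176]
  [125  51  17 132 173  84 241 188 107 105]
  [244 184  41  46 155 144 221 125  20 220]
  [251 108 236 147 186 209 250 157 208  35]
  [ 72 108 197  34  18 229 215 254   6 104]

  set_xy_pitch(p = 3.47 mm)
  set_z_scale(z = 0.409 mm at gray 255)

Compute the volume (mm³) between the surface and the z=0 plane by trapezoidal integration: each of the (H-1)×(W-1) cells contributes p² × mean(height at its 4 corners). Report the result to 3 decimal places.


96.515

height_mm = gray/255 × 0.409; cell vol = 3.47² × mean(4 corners)
unit = 3.47² × 0.409 / (4×255) = 0.00482816 mm³ per gray-sum
row 0: Σ corner-gray over 9 cells = 4228  → 20.4135
row 1: Σ corner-gray over 9 cells = 4552  → 21.9778
row 2: Σ corner-gray over 9 cells = 5624  → 27.1536
row 3: Σ corner-gray over 9 cells = 5586  → 26.9701
Σ rows: total corner-gray = 19990  → 96.5150 mm³


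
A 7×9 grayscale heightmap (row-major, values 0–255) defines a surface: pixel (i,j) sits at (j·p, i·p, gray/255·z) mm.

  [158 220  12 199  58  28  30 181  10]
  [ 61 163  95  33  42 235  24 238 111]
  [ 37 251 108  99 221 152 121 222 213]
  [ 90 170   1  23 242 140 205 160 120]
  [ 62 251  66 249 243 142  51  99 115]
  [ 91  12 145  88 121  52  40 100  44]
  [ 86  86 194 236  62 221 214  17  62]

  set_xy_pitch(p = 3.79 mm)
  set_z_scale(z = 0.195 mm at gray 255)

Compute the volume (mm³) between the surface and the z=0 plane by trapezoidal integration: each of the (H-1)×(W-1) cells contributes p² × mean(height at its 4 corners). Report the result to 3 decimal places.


66.279

height_mm = gray/255 × 0.195; cell vol = 3.79² × mean(4 corners)
unit = 3.79² × 0.195 / (4×255) = 0.00274608 mm³ per gray-sum
row 0: Σ corner-gray over 8 cells = 3456  → 9.4904
row 1: Σ corner-gray over 8 cells = 4430  → 12.1651
row 2: Σ corner-gray over 8 cells = 4690  → 12.8791
row 3: Σ corner-gray over 8 cells = 4471  → 12.2777
row 4: Σ corner-gray over 8 cells = 3630  → 9.9683
row 5: Σ corner-gray over 8 cells = 3459  → 9.4987
Σ rows: total corner-gray = 24136  → 66.2793 mm³


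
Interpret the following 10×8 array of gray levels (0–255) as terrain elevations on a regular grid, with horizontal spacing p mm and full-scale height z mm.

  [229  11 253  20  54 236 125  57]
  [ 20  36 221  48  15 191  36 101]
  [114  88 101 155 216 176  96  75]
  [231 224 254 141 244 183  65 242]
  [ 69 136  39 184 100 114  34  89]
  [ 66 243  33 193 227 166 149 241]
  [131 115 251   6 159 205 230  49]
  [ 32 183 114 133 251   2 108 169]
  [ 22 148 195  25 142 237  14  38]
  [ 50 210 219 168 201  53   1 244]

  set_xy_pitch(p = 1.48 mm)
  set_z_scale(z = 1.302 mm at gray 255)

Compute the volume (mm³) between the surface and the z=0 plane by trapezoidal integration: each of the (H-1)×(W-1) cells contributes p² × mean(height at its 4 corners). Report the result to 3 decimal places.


height_mm = gray/255 × 1.302; cell vol = 1.48² × mean(4 corners)
unit = 1.48² × 1.302 / (4×255) = 0.00279598 mm³ per gray-sum
row 0: Σ corner-gray over 7 cells = 2899  → 8.1055
row 1: Σ corner-gray over 7 cells = 3068  → 8.5781
row 2: Σ corner-gray over 7 cells = 4548  → 12.7161
row 3: Σ corner-gray over 7 cells = 4067  → 11.3713
row 4: Σ corner-gray over 7 cells = 3701  → 10.3479
row 5: Σ corner-gray over 7 cells = 4441  → 12.4170
row 6: Σ corner-gray over 7 cells = 3895  → 10.8903
row 7: Σ corner-gray over 7 cells = 3365  → 9.4085
row 8: Σ corner-gray over 7 cells = 3580  → 10.0096
Σ rows: total corner-gray = 33564  → 93.8443 mm³

93.844


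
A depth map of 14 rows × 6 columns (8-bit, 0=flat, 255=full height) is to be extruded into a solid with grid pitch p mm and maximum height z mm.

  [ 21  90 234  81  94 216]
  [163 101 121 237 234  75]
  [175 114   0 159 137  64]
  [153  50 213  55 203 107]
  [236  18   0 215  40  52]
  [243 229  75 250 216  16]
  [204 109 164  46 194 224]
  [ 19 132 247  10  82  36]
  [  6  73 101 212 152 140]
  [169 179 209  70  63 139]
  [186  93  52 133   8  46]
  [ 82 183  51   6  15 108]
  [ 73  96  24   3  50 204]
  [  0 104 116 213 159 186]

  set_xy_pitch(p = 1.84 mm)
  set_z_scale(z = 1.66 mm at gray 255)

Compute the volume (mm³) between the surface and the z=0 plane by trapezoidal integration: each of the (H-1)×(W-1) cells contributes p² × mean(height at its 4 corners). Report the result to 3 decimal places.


166.074

height_mm = gray/255 × 1.66; cell vol = 1.84² × mean(4 corners)
unit = 1.84² × 1.66 / (4×255) = 0.0055099 mm³ per gray-sum
row 0: Σ corner-gray over 5 cells = 2859  → 15.7528
row 1: Σ corner-gray over 5 cells = 2683  → 14.7831
row 2: Σ corner-gray over 5 cells = 2361  → 13.0089
row 3: Σ corner-gray over 5 cells = 2136  → 11.7691
row 4: Σ corner-gray over 5 cells = 2633  → 14.5076
row 5: Σ corner-gray over 5 cells = 3253  → 17.9237
row 6: Σ corner-gray over 5 cells = 2451  → 13.5048
row 7: Σ corner-gray over 5 cells = 2219  → 12.2265
row 8: Σ corner-gray over 5 cells = 2572  → 14.1715
row 9: Σ corner-gray over 5 cells = 2154  → 11.8683
row 10: Σ corner-gray over 5 cells = 1504  → 8.2869
row 11: Σ corner-gray over 5 cells = 1323  → 7.2896
row 12: Σ corner-gray over 5 cells = 1993  → 10.9812
Σ rows: total corner-gray = 30141  → 166.0738 mm³


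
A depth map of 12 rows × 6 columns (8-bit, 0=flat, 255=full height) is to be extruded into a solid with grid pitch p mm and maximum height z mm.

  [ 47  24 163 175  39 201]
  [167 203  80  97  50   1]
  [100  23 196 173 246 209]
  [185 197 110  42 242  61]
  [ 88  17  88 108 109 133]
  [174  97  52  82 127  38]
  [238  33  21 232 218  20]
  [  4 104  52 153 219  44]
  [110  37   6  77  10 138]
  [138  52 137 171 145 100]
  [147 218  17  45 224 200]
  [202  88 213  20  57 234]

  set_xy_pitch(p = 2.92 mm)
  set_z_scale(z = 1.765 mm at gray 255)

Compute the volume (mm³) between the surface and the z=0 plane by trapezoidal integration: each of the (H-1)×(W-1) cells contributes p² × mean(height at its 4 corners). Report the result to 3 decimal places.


height_mm = gray/255 × 1.765; cell vol = 2.92² × mean(4 corners)
unit = 2.92² × 1.765 / (4×255) = 0.014754 mm³ per gray-sum
row 0: Σ corner-gray over 5 cells = 2078  → 30.6588
row 1: Σ corner-gray over 5 cells = 2613  → 38.5522
row 2: Σ corner-gray over 5 cells = 3013  → 44.4538
row 3: Σ corner-gray over 5 cells = 2293  → 33.8310
row 4: Σ corner-gray over 5 cells = 1793  → 26.4540
row 5: Σ corner-gray over 5 cells = 2194  → 32.3703
row 6: Σ corner-gray over 5 cells = 2370  → 34.9670
row 7: Σ corner-gray over 5 cells = 1612  → 23.7835
row 8: Σ corner-gray over 5 cells = 1756  → 25.9081
row 9: Σ corner-gray over 5 cells = 2603  → 38.4047
row 10: Σ corner-gray over 5 cells = 2547  → 37.5785
Σ rows: total corner-gray = 24872  → 366.9619 mm³

366.962


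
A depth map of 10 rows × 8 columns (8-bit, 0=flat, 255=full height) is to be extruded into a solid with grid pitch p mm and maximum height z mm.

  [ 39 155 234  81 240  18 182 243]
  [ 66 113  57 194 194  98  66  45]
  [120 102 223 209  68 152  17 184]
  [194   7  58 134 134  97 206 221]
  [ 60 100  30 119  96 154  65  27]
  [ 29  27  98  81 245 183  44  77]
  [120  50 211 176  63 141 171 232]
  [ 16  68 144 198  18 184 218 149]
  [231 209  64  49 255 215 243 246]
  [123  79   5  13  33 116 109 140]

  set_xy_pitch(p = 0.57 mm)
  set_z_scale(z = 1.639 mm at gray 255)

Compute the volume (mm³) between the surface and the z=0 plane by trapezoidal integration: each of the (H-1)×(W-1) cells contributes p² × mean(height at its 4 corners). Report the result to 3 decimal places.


16.341

height_mm = gray/255 × 1.639; cell vol = 0.57² × mean(4 corners)
unit = 0.57² × 1.639 / (4×255) = 0.00052207 mm³ per gray-sum
row 0: Σ corner-gray over 7 cells = 3657  → 1.9092
row 1: Σ corner-gray over 7 cells = 3401  → 1.7756
row 2: Σ corner-gray over 7 cells = 3533  → 1.8445
row 3: Σ corner-gray over 7 cells = 2902  → 1.5150
row 4: Σ corner-gray over 7 cells = 2677  → 1.3976
row 5: Σ corner-gray over 7 cells = 3438  → 1.7949
row 6: Σ corner-gray over 7 cells = 3801  → 1.9844
row 7: Σ corner-gray over 7 cells = 4372  → 2.2825
row 8: Σ corner-gray over 7 cells = 3520  → 1.8377
Σ rows: total corner-gray = 31301  → 16.3413 mm³


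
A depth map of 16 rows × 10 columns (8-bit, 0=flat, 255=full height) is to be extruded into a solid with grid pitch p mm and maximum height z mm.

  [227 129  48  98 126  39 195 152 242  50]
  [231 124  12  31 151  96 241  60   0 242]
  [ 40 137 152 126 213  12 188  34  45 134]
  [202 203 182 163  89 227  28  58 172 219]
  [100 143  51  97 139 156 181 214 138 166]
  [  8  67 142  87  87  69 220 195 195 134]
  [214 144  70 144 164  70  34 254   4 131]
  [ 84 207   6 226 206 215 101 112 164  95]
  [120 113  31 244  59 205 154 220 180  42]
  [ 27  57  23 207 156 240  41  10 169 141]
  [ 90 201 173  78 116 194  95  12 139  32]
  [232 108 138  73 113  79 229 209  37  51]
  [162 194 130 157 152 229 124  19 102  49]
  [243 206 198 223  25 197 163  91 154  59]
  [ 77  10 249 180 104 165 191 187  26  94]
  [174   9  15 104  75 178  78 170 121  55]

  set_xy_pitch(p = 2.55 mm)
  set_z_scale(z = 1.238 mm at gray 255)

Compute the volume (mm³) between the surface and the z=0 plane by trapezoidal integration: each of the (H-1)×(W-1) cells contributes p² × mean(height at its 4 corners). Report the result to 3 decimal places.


547.738

height_mm = gray/255 × 1.238; cell vol = 2.55² × mean(4 corners)
unit = 2.55² × 1.238 / (4×255) = 0.00789225 mm³ per gray-sum
row 0: Σ corner-gray over 9 cells = 4238  → 33.4474
row 1: Σ corner-gray over 9 cells = 3891  → 30.7087
row 2: Σ corner-gray over 9 cells = 4653  → 36.7226
row 3: Σ corner-gray over 9 cells = 5169  → 40.7950
row 4: Σ corner-gray over 9 cells = 4770  → 37.6460
row 5: Σ corner-gray over 9 cells = 4379  → 34.5602
row 6: Σ corner-gray over 9 cells = 4766  → 37.6145
row 7: Σ corner-gray over 9 cells = 5227  → 41.2528
row 8: Σ corner-gray over 9 cells = 4548  → 35.8940
row 9: Σ corner-gray over 9 cells = 4112  → 32.4529
row 10: Σ corner-gray over 9 cells = 4393  → 34.6707
row 11: Σ corner-gray over 9 cells = 4680  → 36.9357
row 12: Σ corner-gray over 9 cells = 5241  → 41.3633
row 13: Σ corner-gray over 9 cells = 5211  → 41.1265
row 14: Σ corner-gray over 9 cells = 4124  → 32.5476
Σ rows: total corner-gray = 69402  → 547.7379 mm³


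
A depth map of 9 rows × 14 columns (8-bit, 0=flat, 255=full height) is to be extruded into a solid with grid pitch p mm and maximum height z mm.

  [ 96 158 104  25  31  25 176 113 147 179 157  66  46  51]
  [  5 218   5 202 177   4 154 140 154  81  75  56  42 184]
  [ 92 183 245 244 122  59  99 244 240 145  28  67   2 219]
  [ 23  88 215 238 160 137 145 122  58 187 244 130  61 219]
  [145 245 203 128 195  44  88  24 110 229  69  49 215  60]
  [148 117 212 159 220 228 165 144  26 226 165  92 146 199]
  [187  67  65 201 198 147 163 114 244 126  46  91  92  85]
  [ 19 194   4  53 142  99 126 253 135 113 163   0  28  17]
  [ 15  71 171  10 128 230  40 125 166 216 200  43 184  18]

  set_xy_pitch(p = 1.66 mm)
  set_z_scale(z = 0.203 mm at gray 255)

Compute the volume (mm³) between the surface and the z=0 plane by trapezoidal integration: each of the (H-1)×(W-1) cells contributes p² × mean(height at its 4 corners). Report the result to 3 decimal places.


height_mm = gray/255 × 0.203; cell vol = 1.66² × mean(4 corners)
unit = 1.66² × 0.203 / (4×255) = 0.000548418 mm³ per gray-sum
row 0: Σ corner-gray over 13 cells = 5406  → 2.9648
row 1: Σ corner-gray over 13 cells = 6472  → 3.5494
row 2: Σ corner-gray over 13 cells = 7479  → 4.1016
row 3: Σ corner-gray over 13 cells = 7215  → 3.9568
row 4: Σ corner-gray over 13 cells = 7550  → 4.1406
row 5: Σ corner-gray over 13 cells = 7527  → 4.1279
row 6: Σ corner-gray over 13 cells = 6036  → 3.3103
row 7: Σ corner-gray over 13 cells = 5857  → 3.2121
Σ rows: total corner-gray = 53542  → 29.3634 mm³

29.363


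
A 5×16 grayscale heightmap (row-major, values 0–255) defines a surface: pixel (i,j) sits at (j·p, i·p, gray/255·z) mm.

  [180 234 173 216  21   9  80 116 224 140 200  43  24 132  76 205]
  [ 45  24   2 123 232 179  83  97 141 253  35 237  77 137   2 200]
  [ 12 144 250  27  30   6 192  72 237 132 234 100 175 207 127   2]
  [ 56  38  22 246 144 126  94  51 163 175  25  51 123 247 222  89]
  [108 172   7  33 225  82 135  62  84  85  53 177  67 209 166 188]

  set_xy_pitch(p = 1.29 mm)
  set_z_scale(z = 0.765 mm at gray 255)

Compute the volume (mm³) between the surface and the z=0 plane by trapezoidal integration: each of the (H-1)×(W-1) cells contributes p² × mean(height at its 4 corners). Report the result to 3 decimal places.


height_mm = gray/255 × 0.765; cell vol = 1.29² × mean(4 corners)
unit = 1.29² × 0.765 / (4×255) = 0.00124808 mm³ per gray-sum
row 0: Σ corner-gray over 15 cells = 7250  → 9.0485
row 1: Σ corner-gray over 15 cells = 7369  → 9.1971
row 2: Σ corner-gray over 15 cells = 7479  → 9.3344
row 3: Σ corner-gray over 15 cells = 7009  → 8.7478
Σ rows: total corner-gray = 29107  → 36.3277 mm³

36.328


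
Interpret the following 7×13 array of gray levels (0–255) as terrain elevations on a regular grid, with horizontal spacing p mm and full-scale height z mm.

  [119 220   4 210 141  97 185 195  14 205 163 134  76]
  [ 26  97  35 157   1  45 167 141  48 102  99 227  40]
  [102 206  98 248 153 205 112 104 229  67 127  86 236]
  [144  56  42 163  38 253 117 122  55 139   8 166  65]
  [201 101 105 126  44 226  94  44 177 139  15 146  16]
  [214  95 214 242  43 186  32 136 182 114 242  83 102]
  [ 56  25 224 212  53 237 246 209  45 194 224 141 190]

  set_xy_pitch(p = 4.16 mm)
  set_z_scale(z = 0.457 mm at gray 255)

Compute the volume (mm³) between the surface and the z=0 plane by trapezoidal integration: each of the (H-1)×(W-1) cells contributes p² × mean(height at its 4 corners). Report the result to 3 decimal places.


281.339

height_mm = gray/255 × 0.457; cell vol = 4.16² × mean(4 corners)
unit = 4.16² × 0.457 / (4×255) = 0.00775359 mm³ per gray-sum
row 0: Σ corner-gray over 12 cells = 5635  → 43.6915
row 1: Σ corner-gray over 12 cells = 5912  → 45.8392
row 2: Σ corner-gray over 12 cells = 6135  → 47.5683
row 3: Σ corner-gray over 12 cells = 5178  → 40.1481
row 4: Σ corner-gray over 12 cells = 6105  → 47.3357
row 5: Σ corner-gray over 12 cells = 7320  → 56.7563
Σ rows: total corner-gray = 36285  → 281.3389 mm³


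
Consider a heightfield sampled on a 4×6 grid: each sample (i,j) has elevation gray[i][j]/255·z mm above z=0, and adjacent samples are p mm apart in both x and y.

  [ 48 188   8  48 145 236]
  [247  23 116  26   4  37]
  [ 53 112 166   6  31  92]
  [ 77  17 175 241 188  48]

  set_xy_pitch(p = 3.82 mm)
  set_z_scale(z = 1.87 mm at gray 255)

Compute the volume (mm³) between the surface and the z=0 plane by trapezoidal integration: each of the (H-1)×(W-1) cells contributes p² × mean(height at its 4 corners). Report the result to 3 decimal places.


139.730

height_mm = gray/255 × 1.87; cell vol = 3.82² × mean(4 corners)
unit = 3.82² × 1.87 / (4×255) = 0.0267527 mm³ per gray-sum
row 0: Σ corner-gray over 5 cells = 1684  → 45.0516
row 1: Σ corner-gray over 5 cells = 1397  → 37.3736
row 2: Σ corner-gray over 5 cells = 2142  → 57.3044
Σ rows: total corner-gray = 5223  → 139.7295 mm³


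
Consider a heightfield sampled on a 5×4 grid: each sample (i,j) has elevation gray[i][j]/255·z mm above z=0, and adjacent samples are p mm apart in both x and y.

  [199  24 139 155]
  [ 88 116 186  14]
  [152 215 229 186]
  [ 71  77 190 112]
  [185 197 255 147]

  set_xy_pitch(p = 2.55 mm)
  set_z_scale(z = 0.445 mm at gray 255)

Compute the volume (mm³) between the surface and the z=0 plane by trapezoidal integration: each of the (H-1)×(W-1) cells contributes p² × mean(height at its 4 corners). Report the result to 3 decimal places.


height_mm = gray/255 × 0.445; cell vol = 2.55² × mean(4 corners)
unit = 2.55² × 0.445 / (4×255) = 0.00283687 mm³ per gray-sum
row 0: Σ corner-gray over 3 cells = 1386  → 3.9319
row 1: Σ corner-gray over 3 cells = 1932  → 5.4808
row 2: Σ corner-gray over 3 cells = 1943  → 5.5120
row 3: Σ corner-gray over 3 cells = 1953  → 5.5404
Σ rows: total corner-gray = 7214  → 20.4652 mm³

20.465


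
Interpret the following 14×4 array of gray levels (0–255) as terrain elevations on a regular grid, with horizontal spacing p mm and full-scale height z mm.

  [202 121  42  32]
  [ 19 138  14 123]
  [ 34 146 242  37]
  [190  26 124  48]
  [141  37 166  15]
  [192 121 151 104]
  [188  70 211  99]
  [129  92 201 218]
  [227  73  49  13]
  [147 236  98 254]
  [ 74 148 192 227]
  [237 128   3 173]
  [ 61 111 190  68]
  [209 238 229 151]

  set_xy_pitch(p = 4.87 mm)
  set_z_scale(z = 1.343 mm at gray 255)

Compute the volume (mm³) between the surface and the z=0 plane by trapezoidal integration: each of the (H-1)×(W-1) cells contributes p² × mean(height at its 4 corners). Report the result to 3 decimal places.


616.988

height_mm = gray/255 × 1.343; cell vol = 4.87² × mean(4 corners)
unit = 4.87² × 1.343 / (4×255) = 0.0312273 mm³ per gray-sum
row 0: Σ corner-gray over 3 cells = 1006  → 31.4146
row 1: Σ corner-gray over 3 cells = 1293  → 40.3768
row 2: Σ corner-gray over 3 cells = 1385  → 43.2497
row 3: Σ corner-gray over 3 cells = 1100  → 34.3500
row 4: Σ corner-gray over 3 cells = 1402  → 43.7806
row 5: Σ corner-gray over 3 cells = 1689  → 52.7428
row 6: Σ corner-gray over 3 cells = 1782  → 55.6470
row 7: Σ corner-gray over 3 cells = 1417  → 44.2490
row 8: Σ corner-gray over 3 cells = 1553  → 48.4959
row 9: Σ corner-gray over 3 cells = 2050  → 64.0159
row 10: Σ corner-gray over 3 cells = 1653  → 51.6186
row 11: Σ corner-gray over 3 cells = 1403  → 43.8118
row 12: Σ corner-gray over 3 cells = 2025  → 63.2352
Σ rows: total corner-gray = 19758  → 616.9880 mm³


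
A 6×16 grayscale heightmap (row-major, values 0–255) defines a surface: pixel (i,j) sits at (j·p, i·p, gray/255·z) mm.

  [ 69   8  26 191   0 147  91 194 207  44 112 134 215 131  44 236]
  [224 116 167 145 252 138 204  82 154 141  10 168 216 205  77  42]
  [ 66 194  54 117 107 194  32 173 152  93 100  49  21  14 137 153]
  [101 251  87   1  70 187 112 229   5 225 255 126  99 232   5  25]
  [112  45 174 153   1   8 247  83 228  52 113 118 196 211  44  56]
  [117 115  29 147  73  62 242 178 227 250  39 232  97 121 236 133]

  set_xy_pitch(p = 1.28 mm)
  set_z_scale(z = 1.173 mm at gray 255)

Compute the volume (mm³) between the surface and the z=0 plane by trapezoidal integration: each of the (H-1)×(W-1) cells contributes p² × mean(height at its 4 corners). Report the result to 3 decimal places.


height_mm = gray/255 × 1.173; cell vol = 1.28² × mean(4 corners)
unit = 1.28² × 1.173 / (4×255) = 0.00188416 mm³ per gray-sum
row 0: Σ corner-gray over 15 cells = 7809  → 14.7134
row 1: Σ corner-gray over 15 cells = 7509  → 14.1482
row 2: Σ corner-gray over 15 cells = 6987  → 13.1646
row 3: Σ corner-gray over 15 cells = 7408  → 13.9579
row 4: Σ corner-gray over 15 cells = 7860  → 14.8095
Σ rows: total corner-gray = 37573  → 70.7935 mm³

70.794


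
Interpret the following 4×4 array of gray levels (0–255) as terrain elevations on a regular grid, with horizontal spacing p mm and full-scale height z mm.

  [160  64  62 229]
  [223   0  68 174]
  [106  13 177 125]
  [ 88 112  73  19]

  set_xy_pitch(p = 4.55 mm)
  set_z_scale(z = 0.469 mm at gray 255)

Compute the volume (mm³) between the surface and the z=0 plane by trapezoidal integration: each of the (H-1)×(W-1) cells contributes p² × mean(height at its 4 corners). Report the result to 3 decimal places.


32.422

height_mm = gray/255 × 0.469; cell vol = 4.55² × mean(4 corners)
unit = 4.55² × 0.469 / (4×255) = 0.00951909 mm³ per gray-sum
row 0: Σ corner-gray over 3 cells = 1174  → 11.1754
row 1: Σ corner-gray over 3 cells = 1144  → 10.8898
row 2: Σ corner-gray over 3 cells = 1088  → 10.3568
Σ rows: total corner-gray = 3406  → 32.4220 mm³


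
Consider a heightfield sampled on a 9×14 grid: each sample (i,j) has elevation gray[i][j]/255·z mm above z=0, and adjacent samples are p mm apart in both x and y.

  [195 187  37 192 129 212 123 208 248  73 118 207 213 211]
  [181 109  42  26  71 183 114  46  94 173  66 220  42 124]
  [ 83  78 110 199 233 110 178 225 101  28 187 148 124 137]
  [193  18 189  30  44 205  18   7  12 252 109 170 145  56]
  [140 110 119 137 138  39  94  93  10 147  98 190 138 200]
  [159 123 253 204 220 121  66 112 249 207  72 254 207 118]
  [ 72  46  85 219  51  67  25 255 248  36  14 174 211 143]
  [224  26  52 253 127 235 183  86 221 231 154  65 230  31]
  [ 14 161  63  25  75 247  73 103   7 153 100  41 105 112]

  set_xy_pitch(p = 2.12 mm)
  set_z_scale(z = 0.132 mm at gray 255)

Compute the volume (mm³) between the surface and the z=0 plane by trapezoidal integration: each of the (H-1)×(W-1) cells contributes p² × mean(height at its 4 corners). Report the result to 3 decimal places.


height_mm = gray/255 × 0.132; cell vol = 2.12² × mean(4 corners)
unit = 2.12² × 0.132 / (4×255) = 0.000581628 mm³ per gray-sum
row 0: Σ corner-gray over 13 cells = 6977  → 4.0580
row 1: Σ corner-gray over 13 cells = 6339  → 3.6869
row 2: Σ corner-gray over 13 cells = 6309  → 3.6695
row 3: Σ corner-gray over 13 cells = 5613  → 3.2647
row 4: Σ corner-gray over 13 cells = 7419  → 4.3151
row 5: Σ corner-gray over 13 cells = 7530  → 4.3797
row 6: Σ corner-gray over 13 cells = 7058  → 4.1051
row 7: Σ corner-gray over 13 cells = 6413  → 3.7300
Σ rows: total corner-gray = 53658  → 31.2090 mm³

31.209


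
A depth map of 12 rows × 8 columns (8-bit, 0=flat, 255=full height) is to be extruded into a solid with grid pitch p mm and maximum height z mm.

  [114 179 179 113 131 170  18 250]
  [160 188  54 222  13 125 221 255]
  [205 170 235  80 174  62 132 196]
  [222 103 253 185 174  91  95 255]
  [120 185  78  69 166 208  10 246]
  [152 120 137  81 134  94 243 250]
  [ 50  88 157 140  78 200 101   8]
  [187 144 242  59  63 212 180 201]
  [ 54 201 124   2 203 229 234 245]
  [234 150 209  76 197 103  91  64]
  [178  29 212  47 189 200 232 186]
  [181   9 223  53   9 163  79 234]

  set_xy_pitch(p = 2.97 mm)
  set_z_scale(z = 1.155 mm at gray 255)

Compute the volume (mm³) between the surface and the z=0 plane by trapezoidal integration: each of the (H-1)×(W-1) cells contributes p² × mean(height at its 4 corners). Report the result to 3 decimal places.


height_mm = gray/255 × 1.155; cell vol = 2.97² × mean(4 corners)
unit = 2.97² × 1.155 / (4×255) = 0.00998837 mm³ per gray-sum
row 0: Σ corner-gray over 7 cells = 4005  → 40.0034
row 1: Σ corner-gray over 7 cells = 4168  → 41.6315
row 2: Σ corner-gray over 7 cells = 4386  → 43.8090
row 3: Σ corner-gray over 7 cells = 4077  → 40.7226
row 4: Σ corner-gray over 7 cells = 3818  → 38.1356
row 5: Σ corner-gray over 7 cells = 3606  → 36.0181
row 6: Σ corner-gray over 7 cells = 3774  → 37.6961
row 7: Σ corner-gray over 7 cells = 4473  → 44.6780
row 8: Σ corner-gray over 7 cells = 4235  → 42.3008
row 9: Σ corner-gray over 7 cells = 4132  → 41.2720
row 10: Σ corner-gray over 7 cells = 3669  → 36.6473
Σ rows: total corner-gray = 44343  → 442.9144 mm³

442.914


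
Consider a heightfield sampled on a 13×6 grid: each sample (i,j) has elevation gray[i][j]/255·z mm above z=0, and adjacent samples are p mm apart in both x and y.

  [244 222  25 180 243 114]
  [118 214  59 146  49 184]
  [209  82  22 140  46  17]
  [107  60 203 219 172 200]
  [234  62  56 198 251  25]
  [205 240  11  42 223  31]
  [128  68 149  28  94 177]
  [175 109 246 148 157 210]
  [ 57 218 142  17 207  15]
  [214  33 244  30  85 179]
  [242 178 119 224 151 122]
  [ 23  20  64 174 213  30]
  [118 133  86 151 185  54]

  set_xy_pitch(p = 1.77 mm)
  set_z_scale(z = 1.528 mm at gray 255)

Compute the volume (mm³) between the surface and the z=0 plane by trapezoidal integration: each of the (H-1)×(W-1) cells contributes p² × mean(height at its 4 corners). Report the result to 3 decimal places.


height_mm = gray/255 × 1.528; cell vol = 1.77² × mean(4 corners)
unit = 1.77² × 1.528 / (4×255) = 0.00469321 mm³ per gray-sum
row 0: Σ corner-gray over 5 cells = 2936  → 13.7793
row 1: Σ corner-gray over 5 cells = 2044  → 9.5929
row 2: Σ corner-gray over 5 cells = 2421  → 11.3623
row 3: Σ corner-gray over 5 cells = 3008  → 14.1172
row 4: Σ corner-gray over 5 cells = 2661  → 12.4886
row 5: Σ corner-gray over 5 cells = 2251  → 10.5644
row 6: Σ corner-gray over 5 cells = 2688  → 12.6153
row 7: Σ corner-gray over 5 cells = 2945  → 13.8215
row 8: Σ corner-gray over 5 cells = 2417  → 11.3435
row 9: Σ corner-gray over 5 cells = 2885  → 13.5399
row 10: Σ corner-gray over 5 cells = 2703  → 12.6857
row 11: Σ corner-gray over 5 cells = 2277  → 10.6864
Σ rows: total corner-gray = 31236  → 146.5970 mm³

146.597


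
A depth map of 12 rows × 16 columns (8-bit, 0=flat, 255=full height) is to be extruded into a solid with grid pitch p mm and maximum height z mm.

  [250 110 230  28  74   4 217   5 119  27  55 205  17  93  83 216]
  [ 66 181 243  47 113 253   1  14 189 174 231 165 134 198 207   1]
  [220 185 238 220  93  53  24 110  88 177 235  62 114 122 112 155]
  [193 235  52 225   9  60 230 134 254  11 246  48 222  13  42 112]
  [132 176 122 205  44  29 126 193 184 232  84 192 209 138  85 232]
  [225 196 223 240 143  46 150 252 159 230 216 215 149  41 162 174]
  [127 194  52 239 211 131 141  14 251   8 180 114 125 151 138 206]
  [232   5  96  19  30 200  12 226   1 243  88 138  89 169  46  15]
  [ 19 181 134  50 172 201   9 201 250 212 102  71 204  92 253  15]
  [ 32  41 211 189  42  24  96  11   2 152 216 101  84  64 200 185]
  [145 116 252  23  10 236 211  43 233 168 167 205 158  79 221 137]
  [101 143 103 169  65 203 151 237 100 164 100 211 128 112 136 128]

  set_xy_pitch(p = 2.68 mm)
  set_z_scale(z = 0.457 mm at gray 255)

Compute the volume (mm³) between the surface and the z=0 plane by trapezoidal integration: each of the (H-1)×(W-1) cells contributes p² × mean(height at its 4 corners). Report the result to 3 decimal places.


287.467

height_mm = gray/255 × 0.457; cell vol = 2.68² × mean(4 corners)
unit = 2.68² × 0.457 / (4×255) = 0.003218 mm³ per gray-sum
row 0: Σ corner-gray over 15 cells = 7367  → 23.7070
row 1: Σ corner-gray over 15 cells = 8408  → 27.0569
row 2: Σ corner-gray over 15 cells = 7908  → 25.4479
row 3: Σ corner-gray over 15 cells = 8269  → 26.6096
row 4: Σ corner-gray over 15 cells = 9645  → 31.0376
row 5: Σ corner-gray over 15 cells = 9474  → 30.4873
row 6: Σ corner-gray over 15 cells = 7202  → 23.1760
row 7: Σ corner-gray over 15 cells = 7269  → 23.3916
row 8: Σ corner-gray over 15 cells = 7381  → 23.7520
row 9: Σ corner-gray over 15 cells = 7609  → 24.4857
row 10: Σ corner-gray over 15 cells = 8799  → 28.3152
Σ rows: total corner-gray = 89331  → 287.4669 mm³


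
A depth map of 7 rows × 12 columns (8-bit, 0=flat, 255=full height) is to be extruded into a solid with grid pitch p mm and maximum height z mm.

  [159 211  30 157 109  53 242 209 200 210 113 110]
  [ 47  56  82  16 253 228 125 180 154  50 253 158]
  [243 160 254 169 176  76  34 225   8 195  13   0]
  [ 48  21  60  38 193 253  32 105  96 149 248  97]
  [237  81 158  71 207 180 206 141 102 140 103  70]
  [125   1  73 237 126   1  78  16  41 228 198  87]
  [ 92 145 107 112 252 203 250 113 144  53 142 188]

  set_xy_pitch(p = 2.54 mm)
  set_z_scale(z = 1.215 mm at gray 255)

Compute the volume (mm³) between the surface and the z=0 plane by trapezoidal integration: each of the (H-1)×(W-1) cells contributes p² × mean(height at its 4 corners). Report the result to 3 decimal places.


261.620

height_mm = gray/255 × 1.215; cell vol = 2.54² × mean(4 corners)
unit = 2.54² × 1.215 / (4×255) = 0.00768499 mm³ per gray-sum
row 0: Σ corner-gray over 11 cells = 6336  → 48.6921
row 1: Σ corner-gray over 11 cells = 5862  → 45.0494
row 2: Σ corner-gray over 11 cells = 5398  → 41.4836
row 3: Σ corner-gray over 11 cells = 5620  → 43.1897
row 4: Σ corner-gray over 11 cells = 5295  → 40.6920
row 5: Σ corner-gray over 11 cells = 5532  → 42.5134
Σ rows: total corner-gray = 34043  → 261.6203 mm³


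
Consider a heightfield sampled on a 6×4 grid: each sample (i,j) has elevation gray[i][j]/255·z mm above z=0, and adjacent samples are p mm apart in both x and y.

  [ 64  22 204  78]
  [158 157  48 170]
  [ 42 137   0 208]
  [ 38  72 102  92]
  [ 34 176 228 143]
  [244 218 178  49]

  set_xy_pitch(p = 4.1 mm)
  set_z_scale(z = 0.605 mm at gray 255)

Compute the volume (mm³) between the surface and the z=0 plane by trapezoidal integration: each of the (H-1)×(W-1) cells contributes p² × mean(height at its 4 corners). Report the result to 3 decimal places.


height_mm = gray/255 × 0.605; cell vol = 4.1² × mean(4 corners)
unit = 4.1² × 0.605 / (4×255) = 0.00997064 mm³ per gray-sum
row 0: Σ corner-gray over 3 cells = 1332  → 13.2809
row 1: Σ corner-gray over 3 cells = 1262  → 12.5829
row 2: Σ corner-gray over 3 cells = 1002  → 9.9906
row 3: Σ corner-gray over 3 cells = 1463  → 14.5870
row 4: Σ corner-gray over 3 cells = 2070  → 20.6392
Σ rows: total corner-gray = 7129  → 71.0807 mm³

71.081


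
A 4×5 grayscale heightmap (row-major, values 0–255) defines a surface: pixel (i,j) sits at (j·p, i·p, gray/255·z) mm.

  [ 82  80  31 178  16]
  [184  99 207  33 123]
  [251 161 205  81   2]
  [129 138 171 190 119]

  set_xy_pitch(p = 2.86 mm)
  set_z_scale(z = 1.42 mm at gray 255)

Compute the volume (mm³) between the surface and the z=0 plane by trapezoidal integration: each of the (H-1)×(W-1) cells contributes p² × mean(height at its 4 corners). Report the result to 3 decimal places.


70.442

height_mm = gray/255 × 1.42; cell vol = 2.86² × mean(4 corners)
unit = 2.86² × 1.42 / (4×255) = 0.0113873 mm³ per gray-sum
row 0: Σ corner-gray over 4 cells = 1661  → 18.9143
row 1: Σ corner-gray over 4 cells = 2132  → 24.2777
row 2: Σ corner-gray over 4 cells = 2393  → 27.2498
Σ rows: total corner-gray = 6186  → 70.4418 mm³


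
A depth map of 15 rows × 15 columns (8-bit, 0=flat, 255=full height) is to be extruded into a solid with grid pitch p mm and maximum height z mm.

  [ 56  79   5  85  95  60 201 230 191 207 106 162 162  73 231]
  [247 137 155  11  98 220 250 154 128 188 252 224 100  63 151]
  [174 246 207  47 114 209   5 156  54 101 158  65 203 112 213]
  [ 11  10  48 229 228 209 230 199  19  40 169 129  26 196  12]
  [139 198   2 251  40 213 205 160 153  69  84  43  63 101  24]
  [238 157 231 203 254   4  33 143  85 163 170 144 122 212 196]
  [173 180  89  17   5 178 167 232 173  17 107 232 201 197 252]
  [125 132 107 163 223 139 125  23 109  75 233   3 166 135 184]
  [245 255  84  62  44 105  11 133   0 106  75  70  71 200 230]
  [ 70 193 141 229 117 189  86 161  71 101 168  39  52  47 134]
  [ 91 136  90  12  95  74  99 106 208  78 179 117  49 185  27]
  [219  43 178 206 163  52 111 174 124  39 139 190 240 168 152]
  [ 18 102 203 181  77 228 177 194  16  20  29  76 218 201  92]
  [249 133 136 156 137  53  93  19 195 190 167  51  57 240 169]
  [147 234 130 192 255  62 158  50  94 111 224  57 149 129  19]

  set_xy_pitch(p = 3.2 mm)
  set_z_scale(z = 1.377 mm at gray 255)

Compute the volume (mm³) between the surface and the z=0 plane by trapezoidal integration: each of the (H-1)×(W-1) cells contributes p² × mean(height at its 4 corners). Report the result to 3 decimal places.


1410.891

height_mm = gray/255 × 1.377; cell vol = 3.2² × mean(4 corners)
unit = 3.2² × 1.377 / (4×255) = 0.013824 mm³ per gray-sum
row 0: Σ corner-gray over 14 cells = 7957  → 109.9976
row 1: Σ corner-gray over 14 cells = 8099  → 111.9606
row 2: Σ corner-gray over 14 cells = 7228  → 99.9199
row 3: Σ corner-gray over 14 cells = 6814  → 94.1967
row 4: Σ corner-gray over 14 cells = 7603  → 105.1039
row 5: Σ corner-gray over 14 cells = 8291  → 114.6148
row 6: Σ corner-gray over 14 cells = 7590  → 104.9242
row 7: Σ corner-gray over 14 cells = 6482  → 89.6072
row 8: Σ corner-gray over 14 cells = 6299  → 87.0774
row 9: Σ corner-gray over 14 cells = 6366  → 88.0036
row 10: Σ corner-gray over 14 cells = 6999  → 96.7542
row 11: Σ corner-gray over 14 cells = 7579  → 104.7721
row 12: Σ corner-gray over 14 cells = 7226  → 99.8922
row 13: Σ corner-gray over 14 cells = 7528  → 104.0671
Σ rows: total corner-gray = 102061  → 1410.8913 mm³
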